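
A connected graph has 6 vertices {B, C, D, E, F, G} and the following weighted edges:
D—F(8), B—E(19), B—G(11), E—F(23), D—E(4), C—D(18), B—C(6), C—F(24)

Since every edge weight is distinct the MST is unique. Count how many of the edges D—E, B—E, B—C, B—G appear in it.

3

Sort edges by weight, then run Kruskal:
D—E (4): add — endpoints in different components.
B—C (6): add — endpoints in different components.
D—F (8): add — endpoints in different components.
B—G (11): add — endpoints in different components.
C—D (18): add — endpoints in different components.
MST edge set: {D—E, B—C, D—F, B—G, C—D}.
Of the listed edges, {D—E, B—C, B—G} are in the MST → 3.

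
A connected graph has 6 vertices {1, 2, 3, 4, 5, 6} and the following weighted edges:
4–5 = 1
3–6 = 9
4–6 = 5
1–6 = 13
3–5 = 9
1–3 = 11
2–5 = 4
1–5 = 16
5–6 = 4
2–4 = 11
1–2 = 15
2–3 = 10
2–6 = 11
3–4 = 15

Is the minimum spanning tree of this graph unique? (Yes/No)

Kruskal: consider edges lightest-first.
4–5 (1): add. Components now {1} {2} {3} {4,5} {6}
2–5 (4): add. Components now {1} {2,4,5} {3} {6}
5–6 (4): add. Components now {1} {2,4,5,6} {3}
4–6 (5): skip — 4 and 6 already connected.
3–5 (9): add. Components now {1} {2,3,4,5,6}
3–6 (9): skip — 3 and 6 already connected.
2–3 (10): skip — 2 and 3 already connected.
1–3 (11): add. Components now {1,2,3,4,5,6}
Non-tree edge 3–6 has weight 9, equal to the heaviest edge on its tree cycle — swapping gives another MST of the same weight. Not unique.

No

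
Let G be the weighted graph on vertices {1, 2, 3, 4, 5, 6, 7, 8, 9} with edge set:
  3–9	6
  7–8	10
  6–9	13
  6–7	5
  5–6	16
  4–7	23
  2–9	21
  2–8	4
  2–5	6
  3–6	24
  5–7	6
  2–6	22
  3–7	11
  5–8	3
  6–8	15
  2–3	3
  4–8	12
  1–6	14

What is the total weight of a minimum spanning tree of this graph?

53

Grow the tree from 2 using Prim:
Step 1: cheapest edge leaving the tree is 2–3 (3); add 3.
Step 2: cheapest edge leaving the tree is 2–8 (4); add 8.
Step 3: cheapest edge leaving the tree is 5–8 (3); add 5.
Step 4: cheapest edge leaving the tree is 5–7 (6); add 7.
Step 5: cheapest edge leaving the tree is 6–7 (5); add 6.
Step 6: cheapest edge leaving the tree is 3–9 (6); add 9.
Step 7: cheapest edge leaving the tree is 4–8 (12); add 4.
Step 8: cheapest edge leaving the tree is 1–6 (14); add 1.
MST edges: 2–3, 2–8, 5–8, 5–7, 6–7, 3–9, 4–8, 1–6; total weight 3+4+3+6+5+6+12+14 = 53.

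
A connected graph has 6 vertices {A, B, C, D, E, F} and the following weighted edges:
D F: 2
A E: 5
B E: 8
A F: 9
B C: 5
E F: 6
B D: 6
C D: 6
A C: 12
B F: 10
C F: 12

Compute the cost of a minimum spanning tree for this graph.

24

Kruskal: consider edges lightest-first.
D F (2): add — endpoints in different components.
A E (5): add — endpoints in different components.
B C (5): add — endpoints in different components.
B D (6): add — endpoints in different components.
C D (6): skip — C and D already connected.
E F (6): add — endpoints in different components.
MST edges: D F, A E, B C, B D, E F; total weight 2+5+5+6+6 = 24.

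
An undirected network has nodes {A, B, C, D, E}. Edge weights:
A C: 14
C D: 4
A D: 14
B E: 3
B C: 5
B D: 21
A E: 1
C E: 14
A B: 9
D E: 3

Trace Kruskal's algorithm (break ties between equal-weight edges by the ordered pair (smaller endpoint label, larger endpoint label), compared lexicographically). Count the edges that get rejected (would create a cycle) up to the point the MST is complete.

0

Sort edges by weight, then run Kruskal:
A E (1): add. Components now {A,E} {B} {C} {D}
B E (3): add. Components now {A,B,E} {C} {D}
D E (3): add. Components now {A,B,D,E} {C}
C D (4): add. Components now {A,B,C,D,E}
Edges rejected before the tree was complete: 0.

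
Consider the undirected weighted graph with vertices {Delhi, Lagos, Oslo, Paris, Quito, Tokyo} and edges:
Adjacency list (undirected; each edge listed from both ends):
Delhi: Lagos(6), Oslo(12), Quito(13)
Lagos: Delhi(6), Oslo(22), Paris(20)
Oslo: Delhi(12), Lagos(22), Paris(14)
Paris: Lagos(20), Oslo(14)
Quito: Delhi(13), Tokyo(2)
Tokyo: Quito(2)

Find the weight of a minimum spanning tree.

Prim's algorithm from Lagos:
Step 1: frontier [Delhi–Lagos 6, Lagos–Paris 20, Lagos–Oslo 22] → take Delhi–Lagos (6); add Delhi.
Step 2: frontier [Delhi–Oslo 12, Delhi–Quito 13, Lagos–Paris 20, Lagos–Oslo 22] → take Delhi–Oslo (12); add Oslo.
Step 3: frontier [Delhi–Quito 13, Lagos–Paris 20, Oslo–Paris 14] → take Delhi–Quito (13); add Quito.
Step 4: frontier [Lagos–Paris 20, Oslo–Paris 14, Quito–Tokyo 2] → take Quito–Tokyo (2); add Tokyo.
Step 5: frontier [Lagos–Paris 20, Oslo–Paris 14] → take Oslo–Paris (14); add Paris.
MST edges: Delhi–Lagos, Delhi–Oslo, Delhi–Quito, Quito–Tokyo, Oslo–Paris; total weight 6+12+13+2+14 = 47.

47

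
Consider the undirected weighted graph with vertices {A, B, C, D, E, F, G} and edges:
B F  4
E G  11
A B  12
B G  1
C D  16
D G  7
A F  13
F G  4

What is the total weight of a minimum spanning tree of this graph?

51

Prim, starting at G.
Step 1: cheapest edge leaving the tree is B G (1); add B.
Step 2: cheapest edge leaving the tree is B F (4); add F.
Step 3: cheapest edge leaving the tree is D G (7); add D.
Step 4: cheapest edge leaving the tree is E G (11); add E.
Step 5: cheapest edge leaving the tree is A B (12); add A.
Step 6: cheapest edge leaving the tree is C D (16); add C.
MST edges: B G, B F, D G, E G, A B, C D; total weight 1+4+7+11+12+16 = 51.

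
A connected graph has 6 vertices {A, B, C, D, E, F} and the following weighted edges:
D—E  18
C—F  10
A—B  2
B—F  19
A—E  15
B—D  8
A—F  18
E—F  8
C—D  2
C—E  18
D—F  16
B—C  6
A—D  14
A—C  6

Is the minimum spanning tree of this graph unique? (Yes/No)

No

Kruskal: consider edges lightest-first.
A—B (2): add. Components now {A,B} {C} {D} {E} {F}
C—D (2): add. Components now {A,B} {C,D} {E} {F}
A—C (6): add. Components now {A,B,C,D} {E} {F}
B—C (6): skip — B and C already connected.
B—D (8): skip — B and D already connected.
E—F (8): add. Components now {A,B,C,D} {E,F}
C—F (10): add. Components now {A,B,C,D,E,F}
Non-tree edge B—C has weight 6, equal to the heaviest edge on its tree cycle — swapping gives another MST of the same weight. Not unique.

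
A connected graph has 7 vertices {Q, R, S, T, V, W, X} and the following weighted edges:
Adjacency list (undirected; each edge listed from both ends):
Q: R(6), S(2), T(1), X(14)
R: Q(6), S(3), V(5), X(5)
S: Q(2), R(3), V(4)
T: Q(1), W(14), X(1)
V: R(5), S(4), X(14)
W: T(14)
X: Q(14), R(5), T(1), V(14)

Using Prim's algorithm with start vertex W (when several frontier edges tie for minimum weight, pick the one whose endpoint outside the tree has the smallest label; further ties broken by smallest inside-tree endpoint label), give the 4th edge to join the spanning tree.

Grow the tree from W using Prim:
Step 1: frontier [T–W 14] → take T–W (14); add T.
Step 2: frontier [Q–T 1, T–X 1] → take Q–T (1); add Q.
Step 3: frontier [Q–S 2, Q–R 6, Q–X 14, T–X 1] → take T–X (1); add X.
Step 4: frontier [Q–S 2, Q–R 6, R–X 5, V–X 14] → take Q–S (2); add S.
Step 5: frontier [Q–R 6, R–S 3, S–V 4, R–X 5, V–X 14] → take R–S (3); add R.
Step 6: frontier [R–V 5, S–V 4, V–X 14] → take S–V (4); add V.
The 4th edge added is Q–S.

Q-S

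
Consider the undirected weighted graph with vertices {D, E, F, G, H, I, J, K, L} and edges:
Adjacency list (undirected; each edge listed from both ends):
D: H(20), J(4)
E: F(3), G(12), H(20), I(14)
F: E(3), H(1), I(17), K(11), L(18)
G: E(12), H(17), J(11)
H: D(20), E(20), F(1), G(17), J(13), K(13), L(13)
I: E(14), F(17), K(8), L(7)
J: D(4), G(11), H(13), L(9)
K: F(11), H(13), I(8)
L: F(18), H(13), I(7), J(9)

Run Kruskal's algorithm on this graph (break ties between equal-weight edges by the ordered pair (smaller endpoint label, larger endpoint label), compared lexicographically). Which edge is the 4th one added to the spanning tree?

Kruskal's algorithm — process edges by increasing weight (ties by edge label):
F-H (1): add — endpoints in different components.
E-F (3): add — endpoints in different components.
D-J (4): add — endpoints in different components.
I-L (7): add — endpoints in different components.
I-K (8): add — endpoints in different components.
J-L (9): add — endpoints in different components.
F-K (11): add — endpoints in different components.
G-J (11): add — endpoints in different components.
The 4th edge added is I-L.

I-L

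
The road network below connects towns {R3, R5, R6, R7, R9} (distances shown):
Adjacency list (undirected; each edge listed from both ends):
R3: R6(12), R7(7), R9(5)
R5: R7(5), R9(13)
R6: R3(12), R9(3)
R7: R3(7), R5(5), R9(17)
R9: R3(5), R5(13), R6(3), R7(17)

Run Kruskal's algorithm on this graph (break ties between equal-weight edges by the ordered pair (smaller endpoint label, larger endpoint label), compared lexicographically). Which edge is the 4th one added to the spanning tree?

R3-R7

Sort edges by weight, then run Kruskal:
R6 R9 (3): add. Components now {R7} {R3} {R6,R9} {R5}
R3 R9 (5): add. Components now {R7} {R3,R6,R9} {R5}
R5 R7 (5): add. Components now {R5,R7} {R3,R6,R9}
R3 R7 (7): add. Components now {R3,R5,R6,R7,R9}
The 4th edge added is R3 R7.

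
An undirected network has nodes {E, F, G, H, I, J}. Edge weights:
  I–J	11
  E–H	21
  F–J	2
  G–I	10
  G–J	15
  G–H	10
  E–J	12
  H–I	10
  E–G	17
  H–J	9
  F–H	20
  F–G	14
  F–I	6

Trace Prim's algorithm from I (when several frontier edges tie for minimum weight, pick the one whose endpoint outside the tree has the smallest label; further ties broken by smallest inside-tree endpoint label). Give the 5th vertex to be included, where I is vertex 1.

Grow the tree from I using Prim:
Step 1: cheapest edge leaving the tree is F–I (6); add F.
Step 2: cheapest edge leaving the tree is F–J (2); add J.
Step 3: cheapest edge leaving the tree is H–J (9); add H.
Step 4: cheapest edge leaving the tree is G–H (10); add G.
Step 5: cheapest edge leaving the tree is E–J (12); add E.
Vertex order: I, F, J, H, G, E. The 5th vertex is G.

G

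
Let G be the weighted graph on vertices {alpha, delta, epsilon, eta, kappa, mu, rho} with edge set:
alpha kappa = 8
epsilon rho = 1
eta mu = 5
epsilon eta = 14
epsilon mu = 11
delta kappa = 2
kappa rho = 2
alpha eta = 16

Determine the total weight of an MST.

29

Sort edges by weight, then run Kruskal:
epsilon rho (1): add — endpoints in different components.
delta kappa (2): add — endpoints in different components.
kappa rho (2): add — endpoints in different components.
eta mu (5): add — endpoints in different components.
alpha kappa (8): add — endpoints in different components.
epsilon mu (11): add — endpoints in different components.
MST edges: epsilon rho, delta kappa, kappa rho, eta mu, alpha kappa, epsilon mu; total weight 1+2+2+5+8+11 = 29.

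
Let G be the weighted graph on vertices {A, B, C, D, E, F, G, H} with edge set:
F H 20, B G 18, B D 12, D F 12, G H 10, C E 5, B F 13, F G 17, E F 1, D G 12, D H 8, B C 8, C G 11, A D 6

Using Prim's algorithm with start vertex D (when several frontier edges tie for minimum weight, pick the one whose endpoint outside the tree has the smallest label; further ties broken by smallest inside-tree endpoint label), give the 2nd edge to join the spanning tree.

D-H

Prim's algorithm from D:
Step 1: cheapest edge leaving the tree is A D (6); add A.
Step 2: cheapest edge leaving the tree is D H (8); add H.
Step 3: cheapest edge leaving the tree is G H (10); add G.
Step 4: cheapest edge leaving the tree is C G (11); add C.
Step 5: cheapest edge leaving the tree is C E (5); add E.
Step 6: cheapest edge leaving the tree is E F (1); add F.
Step 7: cheapest edge leaving the tree is B C (8); add B.
The 2nd edge added is D H.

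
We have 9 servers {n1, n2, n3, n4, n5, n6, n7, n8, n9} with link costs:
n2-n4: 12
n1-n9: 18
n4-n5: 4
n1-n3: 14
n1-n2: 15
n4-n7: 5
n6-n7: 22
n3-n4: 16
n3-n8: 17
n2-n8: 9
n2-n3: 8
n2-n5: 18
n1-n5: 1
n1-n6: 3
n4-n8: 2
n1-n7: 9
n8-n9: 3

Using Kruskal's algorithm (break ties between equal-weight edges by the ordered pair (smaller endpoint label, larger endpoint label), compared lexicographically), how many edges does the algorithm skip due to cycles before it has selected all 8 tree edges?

Sort edges by weight, then run Kruskal:
n1-n5 (1): add — endpoints in different components.
n4-n8 (2): add — endpoints in different components.
n1-n6 (3): add — endpoints in different components.
n8-n9 (3): add — endpoints in different components.
n4-n5 (4): add — endpoints in different components.
n4-n7 (5): add — endpoints in different components.
n2-n3 (8): add — endpoints in different components.
n1-n7 (9): skip — n7 and n1 already connected.
n2-n8 (9): add — endpoints in different components.
Edges rejected before the tree was complete: 1.

1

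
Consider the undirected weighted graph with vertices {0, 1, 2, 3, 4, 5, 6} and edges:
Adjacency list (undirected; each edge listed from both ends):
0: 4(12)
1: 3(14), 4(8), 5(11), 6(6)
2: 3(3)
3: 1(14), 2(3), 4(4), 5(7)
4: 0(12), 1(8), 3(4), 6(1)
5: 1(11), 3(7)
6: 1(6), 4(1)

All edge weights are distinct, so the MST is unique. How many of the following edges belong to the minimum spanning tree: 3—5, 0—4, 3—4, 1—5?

Kruskal: consider edges lightest-first.
4—6 (1): add. Components now {0} {1} {2} {3} {4,6} {5}
2—3 (3): add. Components now {0} {1} {2,3} {4,6} {5}
3—4 (4): add. Components now {0} {1} {2,3,4,6} {5}
1—6 (6): add. Components now {0} {1,2,3,4,6} {5}
3—5 (7): add. Components now {0} {1,2,3,4,5,6}
1—4 (8): skip — 1 and 4 already connected.
1—5 (11): skip — 1 and 5 already connected.
0—4 (12): add. Components now {0,1,2,3,4,5,6}
MST edge set: {4—6, 2—3, 3—4, 1—6, 3—5, 0—4}.
Of the listed edges, {3—5, 0—4, 3—4} are in the MST → 3.

3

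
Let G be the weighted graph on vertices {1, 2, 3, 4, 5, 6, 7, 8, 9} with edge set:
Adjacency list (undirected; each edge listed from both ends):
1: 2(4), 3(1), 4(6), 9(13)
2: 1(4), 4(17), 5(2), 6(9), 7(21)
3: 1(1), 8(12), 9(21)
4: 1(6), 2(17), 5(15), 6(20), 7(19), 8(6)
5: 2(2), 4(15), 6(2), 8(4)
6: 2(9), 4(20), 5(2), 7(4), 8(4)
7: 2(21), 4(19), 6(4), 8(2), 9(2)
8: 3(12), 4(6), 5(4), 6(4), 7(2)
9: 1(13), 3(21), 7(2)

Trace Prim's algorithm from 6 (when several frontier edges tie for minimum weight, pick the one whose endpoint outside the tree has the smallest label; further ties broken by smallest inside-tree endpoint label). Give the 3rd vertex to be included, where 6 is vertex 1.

Prim, starting at 6.
Step 1: cheapest edge leaving the tree is 5-6 (2); add 5.
Step 2: cheapest edge leaving the tree is 2-5 (2); add 2.
Step 3: cheapest edge leaving the tree is 1-2 (4); add 1.
Step 4: cheapest edge leaving the tree is 1-3 (1); add 3.
Step 5: cheapest edge leaving the tree is 6-7 (4); add 7.
Step 6: cheapest edge leaving the tree is 7-8 (2); add 8.
Step 7: cheapest edge leaving the tree is 7-9 (2); add 9.
Step 8: cheapest edge leaving the tree is 1-4 (6); add 4.
Vertex order: 6, 5, 2, 1, 3, 7, 8, 9, 4. The 3rd vertex is 2.

2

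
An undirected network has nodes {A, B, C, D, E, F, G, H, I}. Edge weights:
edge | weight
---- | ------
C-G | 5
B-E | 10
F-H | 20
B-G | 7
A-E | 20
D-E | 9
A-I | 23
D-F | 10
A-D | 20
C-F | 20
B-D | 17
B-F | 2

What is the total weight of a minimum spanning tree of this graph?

Kruskal: consider edges lightest-first.
B-F (2): add — endpoints in different components.
C-G (5): add — endpoints in different components.
B-G (7): add — endpoints in different components.
D-E (9): add — endpoints in different components.
B-E (10): add — endpoints in different components.
D-F (10): skip — D and F already connected.
B-D (17): skip — B and D already connected.
A-D (20): add — endpoints in different components.
A-E (20): skip — A and E already connected.
C-F (20): skip — C and F already connected.
F-H (20): add — endpoints in different components.
A-I (23): add — endpoints in different components.
MST edges: B-F, C-G, B-G, D-E, B-E, A-D, F-H, A-I; total weight 2+5+7+9+10+20+20+23 = 96.

96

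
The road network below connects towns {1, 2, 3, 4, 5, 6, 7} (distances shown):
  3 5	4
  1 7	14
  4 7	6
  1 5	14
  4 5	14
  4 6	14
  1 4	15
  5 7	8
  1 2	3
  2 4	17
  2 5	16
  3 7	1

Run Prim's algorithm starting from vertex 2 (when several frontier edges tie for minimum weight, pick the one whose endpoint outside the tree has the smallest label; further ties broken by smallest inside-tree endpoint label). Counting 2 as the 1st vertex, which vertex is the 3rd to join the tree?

5

Prim, starting at 2.
Step 1: frontier [1 2 3, 2 5 16, 2 4 17] → take 1 2 (3); add 1.
Step 2: frontier [1 5 14, 1 7 14, 1 4 15, 2 5 16, 2 4 17] → take 1 5 (14); add 5.
Step 3: frontier [1 7 14, 1 4 15, 2 4 17, 3 5 4, 5 7 8, 4 5 14] → take 3 5 (4); add 3.
Step 4: frontier [1 7 14, 1 4 15, 2 4 17, 3 7 1, 5 7 8, 4 5 14] → take 3 7 (1); add 7.
Step 5: frontier [1 4 15, 2 4 17, 4 5 14, 4 7 6] → take 4 7 (6); add 4.
Step 6: frontier [4 6 14] → take 4 6 (14); add 6.
Vertex order: 2, 1, 5, 3, 7, 4, 6. The 3rd vertex is 5.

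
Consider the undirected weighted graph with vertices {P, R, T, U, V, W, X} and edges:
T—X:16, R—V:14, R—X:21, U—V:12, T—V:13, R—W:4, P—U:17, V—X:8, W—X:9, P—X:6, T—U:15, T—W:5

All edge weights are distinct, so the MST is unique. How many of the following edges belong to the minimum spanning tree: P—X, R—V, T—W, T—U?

Kruskal's algorithm — process edges by increasing weight (ties by edge label):
R—W (4): add — endpoints in different components.
T—W (5): add — endpoints in different components.
P—X (6): add — endpoints in different components.
V—X (8): add — endpoints in different components.
W—X (9): add — endpoints in different components.
U—V (12): add — endpoints in different components.
MST edge set: {R—W, T—W, P—X, V—X, W—X, U—V}.
Of the listed edges, {P—X, T—W} are in the MST → 2.

2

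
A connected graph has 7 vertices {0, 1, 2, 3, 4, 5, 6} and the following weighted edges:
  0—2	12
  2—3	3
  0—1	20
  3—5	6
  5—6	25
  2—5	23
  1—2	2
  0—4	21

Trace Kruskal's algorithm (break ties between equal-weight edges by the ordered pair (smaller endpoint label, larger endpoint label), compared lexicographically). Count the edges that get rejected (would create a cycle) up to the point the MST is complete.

2

Kruskal's algorithm — process edges by increasing weight (ties by edge label):
1—2 (2): add — endpoints in different components.
2—3 (3): add — endpoints in different components.
3—5 (6): add — endpoints in different components.
0—2 (12): add — endpoints in different components.
0—1 (20): skip — 0 and 1 already connected.
0—4 (21): add — endpoints in different components.
2—5 (23): skip — 2 and 5 already connected.
5—6 (25): add — endpoints in different components.
Edges rejected before the tree was complete: 2.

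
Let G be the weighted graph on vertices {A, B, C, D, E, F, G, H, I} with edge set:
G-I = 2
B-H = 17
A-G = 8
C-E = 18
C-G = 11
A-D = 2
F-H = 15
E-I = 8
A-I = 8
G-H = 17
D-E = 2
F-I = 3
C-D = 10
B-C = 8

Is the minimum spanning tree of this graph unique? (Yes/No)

No

Kruskal: consider edges lightest-first.
A-D (2): add — endpoints in different components.
D-E (2): add — endpoints in different components.
G-I (2): add — endpoints in different components.
F-I (3): add — endpoints in different components.
A-G (8): add — endpoints in different components.
A-I (8): skip — A and I already connected.
B-C (8): add — endpoints in different components.
E-I (8): skip — E and I already connected.
C-D (10): add — endpoints in different components.
C-G (11): skip — C and G already connected.
F-H (15): add — endpoints in different components.
Non-tree edge A-I has weight 8, equal to the heaviest edge on its tree cycle — swapping gives another MST of the same weight. Not unique.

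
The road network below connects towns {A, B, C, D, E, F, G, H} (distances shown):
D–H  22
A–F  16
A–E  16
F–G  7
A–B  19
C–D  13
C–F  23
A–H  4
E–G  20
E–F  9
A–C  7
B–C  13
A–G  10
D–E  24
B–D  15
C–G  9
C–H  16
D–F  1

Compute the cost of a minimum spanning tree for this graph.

Sort edges by weight, then run Kruskal:
D–F (1): add — endpoints in different components.
A–H (4): add — endpoints in different components.
A–C (7): add — endpoints in different components.
F–G (7): add — endpoints in different components.
C–G (9): add — endpoints in different components.
E–F (9): add — endpoints in different components.
A–G (10): skip — A and G already connected.
B–C (13): add — endpoints in different components.
MST edges: D–F, A–H, A–C, F–G, C–G, E–F, B–C; total weight 1+4+7+7+9+9+13 = 50.

50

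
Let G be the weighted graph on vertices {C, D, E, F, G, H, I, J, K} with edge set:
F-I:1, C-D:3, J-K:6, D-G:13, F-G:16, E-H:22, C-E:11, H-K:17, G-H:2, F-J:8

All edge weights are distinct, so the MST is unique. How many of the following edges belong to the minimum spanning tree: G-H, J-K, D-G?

3

Kruskal: consider edges lightest-first.
F-I (1): add — endpoints in different components.
G-H (2): add — endpoints in different components.
C-D (3): add — endpoints in different components.
J-K (6): add — endpoints in different components.
F-J (8): add — endpoints in different components.
C-E (11): add — endpoints in different components.
D-G (13): add — endpoints in different components.
F-G (16): add — endpoints in different components.
MST edge set: {F-I, G-H, C-D, J-K, F-J, C-E, D-G, F-G}.
Of the listed edges, {G-H, J-K, D-G} are in the MST → 3.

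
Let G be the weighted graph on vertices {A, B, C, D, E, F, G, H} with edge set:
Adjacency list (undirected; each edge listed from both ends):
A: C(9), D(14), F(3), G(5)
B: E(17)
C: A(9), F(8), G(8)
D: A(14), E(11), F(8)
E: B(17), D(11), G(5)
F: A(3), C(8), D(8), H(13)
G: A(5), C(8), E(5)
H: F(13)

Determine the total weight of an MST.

Prim, starting at B.
Step 1: frontier [B–E 17] → take B–E (17); add E.
Step 2: frontier [E–G 5, D–E 11] → take E–G (5); add G.
Step 3: frontier [D–E 11, A–G 5, C–G 8] → take A–G (5); add A.
Step 4: frontier [A–F 3, A–C 9, A–D 14, D–E 11, C–G 8] → take A–F (3); add F.
Step 5: frontier [A–C 9, A–D 14, D–E 11, C–F 8, D–F 8, F–H 13, C–G 8] → take C–F (8); add C.
Step 6: frontier [A–D 14, D–E 11, D–F 8, F–H 13] → take D–F (8); add D.
Step 7: frontier [F–H 13] → take F–H (13); add H.
MST edges: B–E, E–G, A–G, A–F, C–F, D–F, F–H; total weight 17+5+5+3+8+8+13 = 59.

59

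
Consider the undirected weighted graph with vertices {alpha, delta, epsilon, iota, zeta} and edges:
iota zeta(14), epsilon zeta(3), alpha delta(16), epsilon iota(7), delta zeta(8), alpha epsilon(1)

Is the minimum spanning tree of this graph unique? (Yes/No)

Sort edges by weight, then run Kruskal:
alpha epsilon (1): add. Components now {delta} {iota} {alpha,epsilon} {zeta}
epsilon zeta (3): add. Components now {delta} {iota} {alpha,epsilon,zeta}
epsilon iota (7): add. Components now {delta} {alpha,epsilon,iota,zeta}
delta zeta (8): add. Components now {alpha,delta,epsilon,iota,zeta}
Every non-tree edge has weight strictly greater than the heaviest edge on the tree path between its endpoints, so the MST is unique.

Yes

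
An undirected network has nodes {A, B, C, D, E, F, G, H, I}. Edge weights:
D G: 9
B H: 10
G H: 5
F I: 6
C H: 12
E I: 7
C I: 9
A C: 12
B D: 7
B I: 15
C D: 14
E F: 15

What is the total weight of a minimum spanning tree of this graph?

Grow the tree from A using Prim:
Step 1: frontier [A C 12] → take A C (12); add C.
Step 2: frontier [C I 9, C H 12, C D 14] → take C I (9); add I.
Step 3: frontier [C H 12, C D 14, F I 6, E I 7, B I 15] → take F I (6); add F.
Step 4: frontier [C H 12, C D 14, E F 15, E I 7, B I 15] → take E I (7); add E.
Step 5: frontier [C H 12, C D 14, B I 15] → take C H (12); add H.
Step 6: frontier [C D 14, G H 5, B H 10, B I 15] → take G H (5); add G.
Step 7: frontier [C D 14, D G 9, B H 10, B I 15] → take D G (9); add D.
Step 8: frontier [B D 7, B H 10, B I 15] → take B D (7); add B.
MST edges: A C, C I, F I, E I, C H, G H, D G, B D; total weight 12+9+6+7+12+5+9+7 = 67.

67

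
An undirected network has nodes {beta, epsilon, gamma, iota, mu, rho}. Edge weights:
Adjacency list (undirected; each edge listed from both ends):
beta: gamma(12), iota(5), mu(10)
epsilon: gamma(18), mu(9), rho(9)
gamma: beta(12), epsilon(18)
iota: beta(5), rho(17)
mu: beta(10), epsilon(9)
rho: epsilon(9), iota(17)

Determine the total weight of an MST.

Prim's algorithm from beta:
Step 1: frontier [beta-iota 5, beta-mu 10, beta-gamma 12] → take beta-iota (5); add iota.
Step 2: frontier [beta-mu 10, beta-gamma 12, iota-rho 17] → take beta-mu (10); add mu.
Step 3: frontier [beta-gamma 12, iota-rho 17, epsilon-mu 9] → take epsilon-mu (9); add epsilon.
Step 4: frontier [beta-gamma 12, epsilon-rho 9, epsilon-gamma 18, iota-rho 17] → take epsilon-rho (9); add rho.
Step 5: frontier [beta-gamma 12, epsilon-gamma 18] → take beta-gamma (12); add gamma.
MST edges: beta-iota, beta-mu, epsilon-mu, epsilon-rho, beta-gamma; total weight 5+10+9+9+12 = 45.

45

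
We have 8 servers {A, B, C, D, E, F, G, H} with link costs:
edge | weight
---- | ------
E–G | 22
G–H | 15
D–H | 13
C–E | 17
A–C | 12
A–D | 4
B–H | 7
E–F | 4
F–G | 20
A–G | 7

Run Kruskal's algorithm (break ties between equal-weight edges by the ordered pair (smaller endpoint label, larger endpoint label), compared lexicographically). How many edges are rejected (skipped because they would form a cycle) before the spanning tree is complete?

1

Sort edges by weight, then run Kruskal:
A–D (4): add — endpoints in different components.
E–F (4): add — endpoints in different components.
A–G (7): add — endpoints in different components.
B–H (7): add — endpoints in different components.
A–C (12): add — endpoints in different components.
D–H (13): add — endpoints in different components.
G–H (15): skip — G and H already connected.
C–E (17): add — endpoints in different components.
Edges rejected before the tree was complete: 1.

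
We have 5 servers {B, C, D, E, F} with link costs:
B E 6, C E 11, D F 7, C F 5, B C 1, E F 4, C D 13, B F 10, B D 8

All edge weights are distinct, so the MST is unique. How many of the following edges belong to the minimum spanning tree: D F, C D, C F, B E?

2

Sort edges by weight, then run Kruskal:
B C (1): add. Components now {B,C} {D} {E} {F}
E F (4): add. Components now {B,C} {D} {E,F}
C F (5): add. Components now {B,C,E,F} {D}
B E (6): skip — B and E already connected.
D F (7): add. Components now {B,C,D,E,F}
MST edge set: {B C, E F, C F, D F}.
Of the listed edges, {D F, C F} are in the MST → 2.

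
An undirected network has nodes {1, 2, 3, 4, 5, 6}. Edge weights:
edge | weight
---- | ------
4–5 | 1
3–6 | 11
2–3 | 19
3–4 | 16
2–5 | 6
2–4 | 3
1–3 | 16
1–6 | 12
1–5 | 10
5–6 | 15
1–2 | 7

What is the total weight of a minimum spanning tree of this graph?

Prim's algorithm from 6:
Step 1: frontier [3–6 11, 1–6 12, 5–6 15] → take 3–6 (11); add 3.
Step 2: frontier [1–3 16, 3–4 16, 2–3 19, 1–6 12, 5–6 15] → take 1–6 (12); add 1.
Step 3: frontier [1–2 7, 1–5 10, 3–4 16, 2–3 19, 5–6 15] → take 1–2 (7); add 2.
Step 4: frontier [1–5 10, 2–4 3, 2–5 6, 3–4 16, 5–6 15] → take 2–4 (3); add 4.
Step 5: frontier [1–5 10, 2–5 6, 4–5 1, 5–6 15] → take 4–5 (1); add 5.
MST edges: 3–6, 1–6, 1–2, 2–4, 4–5; total weight 11+12+7+3+1 = 34.

34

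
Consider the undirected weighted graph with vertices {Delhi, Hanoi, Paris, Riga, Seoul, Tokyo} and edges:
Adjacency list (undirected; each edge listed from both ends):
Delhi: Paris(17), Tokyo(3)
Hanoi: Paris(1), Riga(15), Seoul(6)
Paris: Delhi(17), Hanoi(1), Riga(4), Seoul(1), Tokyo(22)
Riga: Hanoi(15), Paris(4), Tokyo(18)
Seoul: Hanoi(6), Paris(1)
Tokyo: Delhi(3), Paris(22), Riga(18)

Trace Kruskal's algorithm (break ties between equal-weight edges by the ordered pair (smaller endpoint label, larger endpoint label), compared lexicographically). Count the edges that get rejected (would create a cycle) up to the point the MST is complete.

Kruskal's algorithm — process edges by increasing weight (ties by edge label):
Hanoi-Paris (1): add — endpoints in different components.
Paris-Seoul (1): add — endpoints in different components.
Delhi-Tokyo (3): add — endpoints in different components.
Paris-Riga (4): add — endpoints in different components.
Hanoi-Seoul (6): skip — Seoul and Hanoi already connected.
Hanoi-Riga (15): skip — Riga and Hanoi already connected.
Delhi-Paris (17): add — endpoints in different components.
Edges rejected before the tree was complete: 2.

2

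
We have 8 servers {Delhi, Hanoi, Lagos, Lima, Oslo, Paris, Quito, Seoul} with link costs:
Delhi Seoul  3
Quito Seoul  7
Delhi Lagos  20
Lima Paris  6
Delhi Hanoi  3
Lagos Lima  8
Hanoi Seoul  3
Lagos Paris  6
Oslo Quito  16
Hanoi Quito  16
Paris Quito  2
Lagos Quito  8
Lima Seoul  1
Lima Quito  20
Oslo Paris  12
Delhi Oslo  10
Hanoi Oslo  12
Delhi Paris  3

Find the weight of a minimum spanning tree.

28

Kruskal: consider edges lightest-first.
Lima Seoul (1): add — endpoints in different components.
Paris Quito (2): add — endpoints in different components.
Delhi Hanoi (3): add — endpoints in different components.
Delhi Paris (3): add — endpoints in different components.
Delhi Seoul (3): add — endpoints in different components.
Hanoi Seoul (3): skip — Hanoi and Seoul already connected.
Lagos Paris (6): add — endpoints in different components.
Lima Paris (6): skip — Lima and Paris already connected.
Quito Seoul (7): skip — Quito and Seoul already connected.
Lagos Lima (8): skip — Lima and Lagos already connected.
Lagos Quito (8): skip — Quito and Lagos already connected.
Delhi Oslo (10): add — endpoints in different components.
MST edges: Lima Seoul, Paris Quito, Delhi Hanoi, Delhi Paris, Delhi Seoul, Lagos Paris, Delhi Oslo; total weight 1+2+3+3+3+6+10 = 28.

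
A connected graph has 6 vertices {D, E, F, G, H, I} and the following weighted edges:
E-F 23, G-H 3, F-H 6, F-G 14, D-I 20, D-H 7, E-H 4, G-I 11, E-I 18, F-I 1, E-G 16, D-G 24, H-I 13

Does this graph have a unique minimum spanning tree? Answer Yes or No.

Kruskal's algorithm — process edges by increasing weight (ties by edge label):
F-I (1): add. Components now {D} {E} {F,I} {G} {H}
G-H (3): add. Components now {D} {E} {F,I} {G,H}
E-H (4): add. Components now {D} {E,G,H} {F,I}
F-H (6): add. Components now {D} {E,F,G,H,I}
D-H (7): add. Components now {D,E,F,G,H,I}
Every non-tree edge has weight strictly greater than the heaviest edge on the tree path between its endpoints, so the MST is unique.

Yes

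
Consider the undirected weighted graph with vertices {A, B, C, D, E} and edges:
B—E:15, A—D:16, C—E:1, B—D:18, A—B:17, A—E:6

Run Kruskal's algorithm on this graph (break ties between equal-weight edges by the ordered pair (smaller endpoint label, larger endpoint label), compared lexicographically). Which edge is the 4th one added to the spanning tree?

A-D

Kruskal: consider edges lightest-first.
C—E (1): add — endpoints in different components.
A—E (6): add — endpoints in different components.
B—E (15): add — endpoints in different components.
A—D (16): add — endpoints in different components.
The 4th edge added is A—D.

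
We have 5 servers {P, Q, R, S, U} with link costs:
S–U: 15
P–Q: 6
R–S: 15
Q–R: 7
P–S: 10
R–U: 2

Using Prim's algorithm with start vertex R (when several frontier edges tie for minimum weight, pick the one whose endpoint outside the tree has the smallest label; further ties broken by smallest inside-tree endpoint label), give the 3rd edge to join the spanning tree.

Prim, starting at R.
Step 1: frontier [R–U 2, Q–R 7, R–S 15] → take R–U (2); add U.
Step 2: frontier [Q–R 7, R–S 15, S–U 15] → take Q–R (7); add Q.
Step 3: frontier [P–Q 6, R–S 15, S–U 15] → take P–Q (6); add P.
Step 4: frontier [P–S 10, R–S 15, S–U 15] → take P–S (10); add S.
The 3rd edge added is P–Q.

P-Q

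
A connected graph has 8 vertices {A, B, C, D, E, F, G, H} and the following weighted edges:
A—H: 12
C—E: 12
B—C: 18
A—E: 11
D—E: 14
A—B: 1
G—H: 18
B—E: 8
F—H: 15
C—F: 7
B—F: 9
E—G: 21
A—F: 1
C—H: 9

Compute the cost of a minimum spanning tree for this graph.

58

Grow the tree from G using Prim:
Step 1: frontier [G—H 18, E—G 21] → take G—H (18); add H.
Step 2: frontier [E—G 21, C—H 9, A—H 12, F—H 15] → take C—H (9); add C.
Step 3: frontier [C—F 7, C—E 12, B—C 18, E—G 21, A—H 12, F—H 15] → take C—F (7); add F.
Step 4: frontier [C—E 12, B—C 18, A—F 1, B—F 9, E—G 21, A—H 12] → take A—F (1); add A.
Step 5: frontier [A—B 1, A—E 11, C—E 12, B—C 18, B—F 9, E—G 21] → take A—B (1); add B.
Step 6: frontier [A—E 11, B—E 8, C—E 12, E—G 21] → take B—E (8); add E.
Step 7: frontier [D—E 14] → take D—E (14); add D.
MST edges: G—H, C—H, C—F, A—F, A—B, B—E, D—E; total weight 18+9+7+1+1+8+14 = 58.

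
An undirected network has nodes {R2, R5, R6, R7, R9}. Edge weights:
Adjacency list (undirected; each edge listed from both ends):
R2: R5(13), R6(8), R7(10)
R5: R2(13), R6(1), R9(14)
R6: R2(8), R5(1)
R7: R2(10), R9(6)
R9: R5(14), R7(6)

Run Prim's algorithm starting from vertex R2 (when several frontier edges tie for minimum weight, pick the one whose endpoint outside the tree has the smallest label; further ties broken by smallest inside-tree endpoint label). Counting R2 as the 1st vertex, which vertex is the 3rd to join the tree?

R5

Prim's algorithm from R2:
Step 1: cheapest edge leaving the tree is R2—R6 (8); add R6.
Step 2: cheapest edge leaving the tree is R5—R6 (1); add R5.
Step 3: cheapest edge leaving the tree is R2—R7 (10); add R7.
Step 4: cheapest edge leaving the tree is R7—R9 (6); add R9.
Vertex order: R2, R6, R5, R7, R9. The 3rd vertex is R5.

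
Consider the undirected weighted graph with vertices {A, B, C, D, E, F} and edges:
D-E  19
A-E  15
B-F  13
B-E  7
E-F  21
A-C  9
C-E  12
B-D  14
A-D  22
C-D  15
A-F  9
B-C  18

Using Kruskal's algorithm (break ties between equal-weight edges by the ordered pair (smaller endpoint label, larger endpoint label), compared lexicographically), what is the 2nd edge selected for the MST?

A-C

Kruskal's algorithm — process edges by increasing weight (ties by edge label):
B-E (7): add — endpoints in different components.
A-C (9): add — endpoints in different components.
A-F (9): add — endpoints in different components.
C-E (12): add — endpoints in different components.
B-F (13): skip — B and F already connected.
B-D (14): add — endpoints in different components.
The 2nd edge added is A-C.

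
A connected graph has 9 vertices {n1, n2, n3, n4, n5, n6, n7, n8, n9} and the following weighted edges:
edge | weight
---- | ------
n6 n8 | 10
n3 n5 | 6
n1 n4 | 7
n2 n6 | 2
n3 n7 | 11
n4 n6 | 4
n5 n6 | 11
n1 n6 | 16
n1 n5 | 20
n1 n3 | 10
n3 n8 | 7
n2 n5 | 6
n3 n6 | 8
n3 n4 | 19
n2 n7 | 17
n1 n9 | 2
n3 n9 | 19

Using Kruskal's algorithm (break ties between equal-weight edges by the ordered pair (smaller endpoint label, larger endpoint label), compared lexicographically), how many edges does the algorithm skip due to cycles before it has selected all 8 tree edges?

Kruskal: consider edges lightest-first.
n1 n9 (2): add — endpoints in different components.
n2 n6 (2): add — endpoints in different components.
n4 n6 (4): add — endpoints in different components.
n2 n5 (6): add — endpoints in different components.
n3 n5 (6): add — endpoints in different components.
n1 n4 (7): add — endpoints in different components.
n3 n8 (7): add — endpoints in different components.
n3 n6 (8): skip — n6 and n3 already connected.
n1 n3 (10): skip — n3 and n1 already connected.
n6 n8 (10): skip — n8 and n6 already connected.
n3 n7 (11): add — endpoints in different components.
Edges rejected before the tree was complete: 3.

3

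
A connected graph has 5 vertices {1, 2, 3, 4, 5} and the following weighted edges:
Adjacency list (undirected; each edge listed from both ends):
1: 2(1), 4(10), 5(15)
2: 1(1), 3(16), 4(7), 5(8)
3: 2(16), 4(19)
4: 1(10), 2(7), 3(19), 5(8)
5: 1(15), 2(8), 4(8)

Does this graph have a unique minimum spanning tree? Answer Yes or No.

Kruskal: consider edges lightest-first.
1—2 (1): add — endpoints in different components.
2—4 (7): add — endpoints in different components.
2—5 (8): add — endpoints in different components.
4—5 (8): skip — 4 and 5 already connected.
1—4 (10): skip — 1 and 4 already connected.
1—5 (15): skip — 1 and 5 already connected.
2—3 (16): add — endpoints in different components.
Non-tree edge 4—5 has weight 8, equal to the heaviest edge on its tree cycle — swapping gives another MST of the same weight. Not unique.

No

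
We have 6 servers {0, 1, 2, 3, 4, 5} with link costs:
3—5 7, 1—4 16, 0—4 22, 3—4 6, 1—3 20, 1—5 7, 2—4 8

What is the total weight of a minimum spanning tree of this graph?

50

Sort edges by weight, then run Kruskal:
3—4 (6): add. Components now {0} {1} {2} {3,4} {5}
1—5 (7): add. Components now {0} {1,5} {2} {3,4}
3—5 (7): add. Components now {0} {1,3,4,5} {2}
2—4 (8): add. Components now {0} {1,2,3,4,5}
1—4 (16): skip — 1 and 4 already connected.
1—3 (20): skip — 1 and 3 already connected.
0—4 (22): add. Components now {0,1,2,3,4,5}
MST edges: 3—4, 1—5, 3—5, 2—4, 0—4; total weight 6+7+7+8+22 = 50.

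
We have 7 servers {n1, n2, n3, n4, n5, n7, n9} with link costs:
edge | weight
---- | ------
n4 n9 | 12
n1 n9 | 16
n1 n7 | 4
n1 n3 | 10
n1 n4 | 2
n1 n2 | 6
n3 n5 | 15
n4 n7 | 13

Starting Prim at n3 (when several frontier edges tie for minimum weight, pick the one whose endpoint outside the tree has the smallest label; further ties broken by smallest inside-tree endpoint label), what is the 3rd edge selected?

Prim's algorithm from n3:
Step 1: frontier [n1 n3 10, n3 n5 15] → take n1 n3 (10); add n1.
Step 2: frontier [n1 n4 2, n1 n7 4, n1 n2 6, n1 n9 16, n3 n5 15] → take n1 n4 (2); add n4.
Step 3: frontier [n1 n7 4, n1 n2 6, n1 n9 16, n3 n5 15, n4 n9 12, n4 n7 13] → take n1 n7 (4); add n7.
Step 4: frontier [n1 n2 6, n1 n9 16, n3 n5 15, n4 n9 12] → take n1 n2 (6); add n2.
Step 5: frontier [n1 n9 16, n3 n5 15, n4 n9 12] → take n4 n9 (12); add n9.
Step 6: frontier [n3 n5 15] → take n3 n5 (15); add n5.
The 3rd edge added is n1 n7.

n1-n7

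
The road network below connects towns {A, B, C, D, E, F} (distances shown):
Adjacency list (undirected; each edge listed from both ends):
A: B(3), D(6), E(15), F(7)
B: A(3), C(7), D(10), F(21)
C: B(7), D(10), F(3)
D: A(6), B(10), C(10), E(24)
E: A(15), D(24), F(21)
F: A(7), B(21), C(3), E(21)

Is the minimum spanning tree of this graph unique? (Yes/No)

Sort edges by weight, then run Kruskal:
A—B (3): add — endpoints in different components.
C—F (3): add — endpoints in different components.
A—D (6): add — endpoints in different components.
A—F (7): add — endpoints in different components.
B—C (7): skip — B and C already connected.
B—D (10): skip — B and D already connected.
C—D (10): skip — C and D already connected.
A—E (15): add — endpoints in different components.
Non-tree edge B—C has weight 7, equal to the heaviest edge on its tree cycle — swapping gives another MST of the same weight. Not unique.

No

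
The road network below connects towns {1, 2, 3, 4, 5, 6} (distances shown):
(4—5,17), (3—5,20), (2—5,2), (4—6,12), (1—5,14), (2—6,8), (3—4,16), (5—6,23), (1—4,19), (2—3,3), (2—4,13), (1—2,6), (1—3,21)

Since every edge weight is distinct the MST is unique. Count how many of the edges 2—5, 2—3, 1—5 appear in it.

Sort edges by weight, then run Kruskal:
2—5 (2): add — endpoints in different components.
2—3 (3): add — endpoints in different components.
1—2 (6): add — endpoints in different components.
2—6 (8): add — endpoints in different components.
4—6 (12): add — endpoints in different components.
MST edge set: {2—5, 2—3, 1—2, 2—6, 4—6}.
Of the listed edges, {2—5, 2—3} are in the MST → 2.

2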